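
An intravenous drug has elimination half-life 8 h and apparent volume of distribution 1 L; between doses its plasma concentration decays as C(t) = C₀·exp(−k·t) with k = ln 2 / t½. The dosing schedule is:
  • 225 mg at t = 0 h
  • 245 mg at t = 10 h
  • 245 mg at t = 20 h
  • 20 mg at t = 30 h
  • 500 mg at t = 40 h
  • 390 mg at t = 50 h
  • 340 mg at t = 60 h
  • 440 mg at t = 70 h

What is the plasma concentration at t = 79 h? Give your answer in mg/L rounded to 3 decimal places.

k = ln 2 / 8 = 0.08664 per h
Dose 1 (225 mg at t=0 h): 225·exp(−0.08664·79) = 0.240 mg/L
Dose 2 (245 mg at t=10 h): 245·exp(−0.08664·69) = 0.621 mg/L
Dose 3 (245 mg at t=20 h): 245·exp(−0.08664·59) = 1.476 mg/L
Dose 4 (20 mg at t=30 h): 20·exp(−0.08664·49) = 0.287 mg/L
Dose 5 (500 mg at t=40 h): 500·exp(−0.08664·39) = 17.039 mg/L
Dose 6 (390 mg at t=50 h): 390·exp(−0.08664·29) = 31.610 mg/L
Dose 7 (340 mg at t=60 h): 340·exp(−0.08664·19) = 65.544 mg/L
Dose 8 (440 mg at t=70 h): 440·exp(−0.08664·9) = 201.741 mg/L
C(79) = 0.240 + 0.621 + 1.476 + 0.287 + 17.039 + 31.610 + 65.544 + 201.741 = 318.557 mg/L

318.557 mg/L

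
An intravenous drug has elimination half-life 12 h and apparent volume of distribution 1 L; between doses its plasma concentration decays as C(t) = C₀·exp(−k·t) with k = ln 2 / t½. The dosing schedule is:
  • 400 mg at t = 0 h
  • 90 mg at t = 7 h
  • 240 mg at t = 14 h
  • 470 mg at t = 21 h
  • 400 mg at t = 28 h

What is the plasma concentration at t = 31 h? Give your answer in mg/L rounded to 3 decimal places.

779.278 mg/L

k = ln 2 / 12 = 0.05776 per h
Dose 1 (400 mg at t=0 h): 400·exp(−0.05776·31) = 66.742 mg/L
Dose 2 (90 mg at t=7 h): 90·exp(−0.05776·24) = 22.500 mg/L
Dose 3 (240 mg at t=14 h): 240·exp(−0.05776·17) = 89.898 mg/L
Dose 4 (470 mg at t=21 h): 470·exp(−0.05776·10) = 263.779 mg/L
Dose 5 (400 mg at t=28 h): 400·exp(−0.05776·3) = 336.359 mg/L
C(31) = 66.742 + 22.500 + 89.898 + 263.779 + 336.359 = 779.278 mg/L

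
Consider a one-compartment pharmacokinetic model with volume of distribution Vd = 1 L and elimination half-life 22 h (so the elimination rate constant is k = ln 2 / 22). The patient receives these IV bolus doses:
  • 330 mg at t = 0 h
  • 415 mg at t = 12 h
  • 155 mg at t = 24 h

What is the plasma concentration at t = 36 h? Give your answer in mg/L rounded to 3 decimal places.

407.180 mg/L

k = ln 2 / 22 = 0.03151 per h
Dose 1 (330 mg at t=0 h): 330·exp(−0.03151·36) = 106.150 mg/L
Dose 2 (415 mg at t=12 h): 415·exp(−0.03151·24) = 194.828 mg/L
Dose 3 (155 mg at t=24 h): 155·exp(−0.03151·12) = 106.202 mg/L
C(36) = 106.150 + 194.828 + 106.202 = 407.180 mg/L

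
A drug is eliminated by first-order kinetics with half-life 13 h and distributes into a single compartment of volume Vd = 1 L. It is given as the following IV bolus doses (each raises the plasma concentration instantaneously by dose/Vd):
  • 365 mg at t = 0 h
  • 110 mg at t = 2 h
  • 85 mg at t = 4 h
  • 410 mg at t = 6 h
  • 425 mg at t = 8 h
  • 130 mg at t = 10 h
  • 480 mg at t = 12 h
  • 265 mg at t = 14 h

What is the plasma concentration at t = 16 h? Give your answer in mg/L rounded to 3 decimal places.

1490.886 mg/L

k = ln 2 / 13 = 0.05332 per h
Dose 1 (365 mg at t=0 h): 365·exp(−0.05332·16) = 155.523 mg/L
Dose 2 (110 mg at t=2 h): 110·exp(−0.05332·14) = 52.144 mg/L
Dose 3 (85 mg at t=4 h): 85·exp(−0.05332·12) = 44.828 mg/L
Dose 4 (410 mg at t=6 h): 410·exp(−0.05332·10) = 240.559 mg/L
Dose 5 (425 mg at t=8 h): 425·exp(−0.05332·8) = 277.421 mg/L
Dose 6 (130 mg at t=10 h): 130·exp(−0.05332·6) = 94.407 mg/L
Dose 7 (480 mg at t=12 h): 480·exp(−0.05332·4) = 387.808 mg/L
Dose 8 (265 mg at t=14 h): 265·exp(−0.05332·2) = 238.196 mg/L
C(16) = 155.523 + 52.144 + 44.828 + 240.559 + 277.421 + 94.407 + 387.808 + 238.196 = 1490.886 mg/L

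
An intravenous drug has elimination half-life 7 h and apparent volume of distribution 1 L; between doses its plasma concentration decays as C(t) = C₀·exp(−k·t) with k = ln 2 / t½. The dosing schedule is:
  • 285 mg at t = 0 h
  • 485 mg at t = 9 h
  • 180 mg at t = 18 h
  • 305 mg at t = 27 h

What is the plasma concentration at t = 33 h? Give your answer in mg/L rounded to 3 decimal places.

265.032 mg/L

k = ln 2 / 7 = 0.09902 per h
Dose 1 (285 mg at t=0 h): 285·exp(−0.09902·33) = 10.857 mg/L
Dose 2 (485 mg at t=9 h): 485·exp(−0.09902·24) = 45.044 mg/L
Dose 3 (180 mg at t=18 h): 180·exp(−0.09902·15) = 40.758 mg/L
Dose 4 (305 mg at t=27 h): 305·exp(−0.09902·6) = 168.374 mg/L
C(33) = 10.857 + 45.044 + 40.758 + 168.374 = 265.032 mg/L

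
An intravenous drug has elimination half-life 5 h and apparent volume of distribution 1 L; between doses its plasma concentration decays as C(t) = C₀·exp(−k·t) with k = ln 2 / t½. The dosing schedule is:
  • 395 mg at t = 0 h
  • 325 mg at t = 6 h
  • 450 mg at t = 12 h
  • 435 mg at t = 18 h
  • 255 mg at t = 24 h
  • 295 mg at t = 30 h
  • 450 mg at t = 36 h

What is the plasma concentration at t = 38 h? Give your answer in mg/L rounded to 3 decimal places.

520.279 mg/L

k = ln 2 / 5 = 0.13863 per h
Dose 1 (395 mg at t=0 h): 395·exp(−0.13863·38) = 2.036 mg/L
Dose 2 (325 mg at t=6 h): 325·exp(−0.13863·32) = 3.848 mg/L
Dose 3 (450 mg at t=12 h): 450·exp(−0.13863·26) = 12.242 mg/L
Dose 4 (435 mg at t=18 h): 435·exp(−0.13863·20) = 27.188 mg/L
Dose 5 (255 mg at t=24 h): 255·exp(−0.13863·14) = 36.615 mg/L
Dose 6 (295 mg at t=30 h): 295·exp(−0.13863·8) = 97.314 mg/L
Dose 7 (450 mg at t=36 h): 450·exp(−0.13863·2) = 341.036 mg/L
C(38) = 2.036 + 3.848 + 12.242 + 27.188 + 36.615 + 97.314 + 341.036 = 520.279 mg/L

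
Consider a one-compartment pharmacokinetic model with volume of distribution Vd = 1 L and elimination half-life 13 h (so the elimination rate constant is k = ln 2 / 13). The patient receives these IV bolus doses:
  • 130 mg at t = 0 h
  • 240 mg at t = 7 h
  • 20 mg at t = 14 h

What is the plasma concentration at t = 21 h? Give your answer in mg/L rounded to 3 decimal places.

169.969 mg/L

k = ln 2 / 13 = 0.05332 per h
Dose 1 (130 mg at t=0 h): 130·exp(−0.05332·21) = 42.429 mg/L
Dose 2 (240 mg at t=7 h): 240·exp(−0.05332·14) = 113.769 mg/L
Dose 3 (20 mg at t=14 h): 20·exp(−0.05332·7) = 13.770 mg/L
C(21) = 42.429 + 113.769 + 13.770 = 169.969 mg/L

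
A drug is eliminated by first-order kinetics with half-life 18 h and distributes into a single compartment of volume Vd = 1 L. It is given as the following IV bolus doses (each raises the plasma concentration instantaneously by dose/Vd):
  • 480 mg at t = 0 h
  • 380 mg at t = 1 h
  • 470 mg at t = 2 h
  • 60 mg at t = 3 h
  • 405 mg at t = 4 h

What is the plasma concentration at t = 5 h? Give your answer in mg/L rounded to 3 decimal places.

k = ln 2 / 18 = 0.03851 per h
Dose 1 (480 mg at t=0 h): 480·exp(−0.03851·5) = 395.933 mg/L
Dose 2 (380 mg at t=1 h): 380·exp(−0.03851·4) = 325.753 mg/L
Dose 3 (470 mg at t=2 h): 470·exp(−0.03851·3) = 418.722 mg/L
Dose 4 (60 mg at t=3 h): 60·exp(−0.03851·2) = 55.552 mg/L
Dose 5 (405 mg at t=4 h): 405·exp(−0.03851·1) = 389.701 mg/L
C(5) = 395.933 + 325.753 + 418.722 + 55.552 + 389.701 = 1585.661 mg/L

1585.661 mg/L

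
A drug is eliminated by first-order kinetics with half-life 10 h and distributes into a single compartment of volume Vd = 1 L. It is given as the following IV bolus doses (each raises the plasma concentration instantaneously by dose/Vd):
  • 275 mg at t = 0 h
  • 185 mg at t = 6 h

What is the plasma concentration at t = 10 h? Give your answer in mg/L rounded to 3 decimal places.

k = ln 2 / 10 = 0.06931 per h
Dose 1 (275 mg at t=0 h): 275·exp(−0.06931·10) = 137.500 mg/L
Dose 2 (185 mg at t=6 h): 185·exp(−0.06931·4) = 140.204 mg/L
C(10) = 137.500 + 140.204 = 277.704 mg/L

277.704 mg/L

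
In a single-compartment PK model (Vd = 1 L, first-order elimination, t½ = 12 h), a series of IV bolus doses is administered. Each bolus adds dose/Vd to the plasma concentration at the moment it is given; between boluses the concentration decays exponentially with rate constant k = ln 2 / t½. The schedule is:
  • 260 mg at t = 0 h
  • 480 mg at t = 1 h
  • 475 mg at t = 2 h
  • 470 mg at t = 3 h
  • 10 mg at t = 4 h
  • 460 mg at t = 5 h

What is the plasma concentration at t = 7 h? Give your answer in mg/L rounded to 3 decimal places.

1660.050 mg/L

k = ln 2 / 12 = 0.05776 per h
Dose 1 (260 mg at t=0 h): 260·exp(−0.05776·7) = 173.529 mg/L
Dose 2 (480 mg at t=1 h): 480·exp(−0.05776·6) = 339.411 mg/L
Dose 3 (475 mg at t=2 h): 475·exp(−0.05776·5) = 355.848 mg/L
Dose 4 (470 mg at t=3 h): 470·exp(−0.05776·4) = 373.039 mg/L
Dose 5 (10 mg at t=4 h): 10·exp(−0.05776·3) = 8.409 mg/L
Dose 6 (460 mg at t=5 h): 460·exp(−0.05776·2) = 409.813 mg/L
C(7) = 173.529 + 339.411 + 355.848 + 373.039 + 8.409 + 409.813 = 1660.050 mg/L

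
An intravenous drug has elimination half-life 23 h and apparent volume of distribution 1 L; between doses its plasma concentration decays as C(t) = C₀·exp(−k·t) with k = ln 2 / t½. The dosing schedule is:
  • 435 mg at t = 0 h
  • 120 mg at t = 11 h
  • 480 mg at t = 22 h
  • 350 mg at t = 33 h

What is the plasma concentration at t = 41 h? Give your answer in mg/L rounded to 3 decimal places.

720.790 mg/L

k = ln 2 / 23 = 0.03014 per h
Dose 1 (435 mg at t=0 h): 435·exp(−0.03014·41) = 126.436 mg/L
Dose 2 (120 mg at t=11 h): 120·exp(−0.03014·30) = 48.588 mg/L
Dose 3 (480 mg at t=22 h): 480·exp(−0.03014·19) = 270.747 mg/L
Dose 4 (350 mg at t=33 h): 350·exp(−0.03014·8) = 275.019 mg/L
C(41) = 126.436 + 48.588 + 270.747 + 275.019 = 720.790 mg/L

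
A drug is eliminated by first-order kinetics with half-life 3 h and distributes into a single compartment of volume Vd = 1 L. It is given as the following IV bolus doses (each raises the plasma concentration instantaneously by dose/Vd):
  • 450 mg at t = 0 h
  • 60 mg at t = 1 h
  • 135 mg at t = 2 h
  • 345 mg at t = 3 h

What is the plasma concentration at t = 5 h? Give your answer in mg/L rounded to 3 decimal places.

450.389 mg/L

k = ln 2 / 3 = 0.23105 per h
Dose 1 (450 mg at t=0 h): 450·exp(−0.23105·5) = 141.741 mg/L
Dose 2 (60 mg at t=1 h): 60·exp(−0.23105·4) = 23.811 mg/L
Dose 3 (135 mg at t=2 h): 135·exp(−0.23105·3) = 67.500 mg/L
Dose 4 (345 mg at t=3 h): 345·exp(−0.23105·2) = 217.336 mg/L
C(5) = 141.741 + 23.811 + 67.500 + 217.336 = 450.389 mg/L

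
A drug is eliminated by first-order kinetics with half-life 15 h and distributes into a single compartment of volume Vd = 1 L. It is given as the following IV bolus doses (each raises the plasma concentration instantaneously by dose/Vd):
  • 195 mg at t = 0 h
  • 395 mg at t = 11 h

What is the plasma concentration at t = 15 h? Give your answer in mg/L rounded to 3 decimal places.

k = ln 2 / 15 = 0.04621 per h
Dose 1 (195 mg at t=0 h): 195·exp(−0.04621·15) = 97.500 mg/L
Dose 2 (395 mg at t=11 h): 395·exp(−0.04621·4) = 328.339 mg/L
C(15) = 97.500 + 328.339 = 425.839 mg/L

425.839 mg/L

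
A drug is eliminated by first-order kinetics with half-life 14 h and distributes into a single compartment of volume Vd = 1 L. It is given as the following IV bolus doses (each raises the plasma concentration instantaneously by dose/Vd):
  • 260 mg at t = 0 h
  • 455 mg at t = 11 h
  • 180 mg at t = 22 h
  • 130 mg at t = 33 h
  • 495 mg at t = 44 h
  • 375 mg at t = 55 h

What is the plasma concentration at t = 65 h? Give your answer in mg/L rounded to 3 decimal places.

k = ln 2 / 14 = 0.04951 per h
Dose 1 (260 mg at t=0 h): 260·exp(−0.04951·65) = 10.407 mg/L
Dose 2 (455 mg at t=11 h): 455·exp(−0.04951·54) = 31.398 mg/L
Dose 3 (180 mg at t=22 h): 180·exp(−0.04951·43) = 21.413 mg/L
Dose 4 (130 mg at t=33 h): 130·exp(−0.04951·32) = 26.661 mg/L
Dose 5 (495 mg at t=44 h): 495·exp(−0.04951·21) = 175.009 mg/L
Dose 6 (375 mg at t=55 h): 375·exp(−0.04951·10) = 228.565 mg/L
C(65) = 10.407 + 31.398 + 21.413 + 26.661 + 175.009 + 228.565 = 493.453 mg/L

493.453 mg/L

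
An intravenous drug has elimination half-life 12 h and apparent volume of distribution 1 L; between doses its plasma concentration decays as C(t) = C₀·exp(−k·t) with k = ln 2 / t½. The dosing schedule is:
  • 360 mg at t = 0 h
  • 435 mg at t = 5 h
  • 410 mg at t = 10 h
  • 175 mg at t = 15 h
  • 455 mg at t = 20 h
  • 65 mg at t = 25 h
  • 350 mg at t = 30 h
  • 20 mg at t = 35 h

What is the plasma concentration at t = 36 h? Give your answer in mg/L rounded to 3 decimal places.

742.291 mg/L

k = ln 2 / 12 = 0.05776 per h
Dose 1 (360 mg at t=0 h): 360·exp(−0.05776·36) = 45.000 mg/L
Dose 2 (435 mg at t=5 h): 435·exp(−0.05776·31) = 72.582 mg/L
Dose 3 (410 mg at t=10 h): 410·exp(−0.05776·26) = 91.317 mg/L
Dose 4 (175 mg at t=15 h): 175·exp(−0.05776·21) = 52.028 mg/L
Dose 5 (455 mg at t=20 h): 455·exp(−0.05776·16) = 180.567 mg/L
Dose 6 (65 mg at t=25 h): 65·exp(−0.05776·11) = 34.433 mg/L
Dose 7 (350 mg at t=30 h): 350·exp(−0.05776·6) = 247.487 mg/L
Dose 8 (20 mg at t=35 h): 20·exp(−0.05776·1) = 18.877 mg/L
C(36) = 45.000 + 72.582 + 91.317 + 52.028 + 180.567 + 34.433 + 247.487 + 18.877 = 742.291 mg/L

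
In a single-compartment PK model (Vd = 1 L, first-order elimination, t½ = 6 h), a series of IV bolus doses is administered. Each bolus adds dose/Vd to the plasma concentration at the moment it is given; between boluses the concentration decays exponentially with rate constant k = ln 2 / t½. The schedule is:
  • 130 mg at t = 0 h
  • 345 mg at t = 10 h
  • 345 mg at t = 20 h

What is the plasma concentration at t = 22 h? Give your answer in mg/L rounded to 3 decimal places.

370.314 mg/L

k = ln 2 / 6 = 0.11552 per h
Dose 1 (130 mg at t=0 h): 130·exp(−0.11552·22) = 10.237 mg/L
Dose 2 (345 mg at t=10 h): 345·exp(−0.11552·12) = 86.250 mg/L
Dose 3 (345 mg at t=20 h): 345·exp(−0.11552·2) = 273.827 mg/L
C(22) = 10.237 + 86.250 + 273.827 = 370.314 mg/L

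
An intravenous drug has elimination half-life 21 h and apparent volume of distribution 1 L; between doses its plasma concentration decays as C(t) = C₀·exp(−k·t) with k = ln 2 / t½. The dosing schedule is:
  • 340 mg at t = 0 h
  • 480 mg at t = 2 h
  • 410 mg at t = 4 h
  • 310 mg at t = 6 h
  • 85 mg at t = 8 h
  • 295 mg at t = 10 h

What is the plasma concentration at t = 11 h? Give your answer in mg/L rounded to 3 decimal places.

k = ln 2 / 21 = 0.03301 per h
Dose 1 (340 mg at t=0 h): 340·exp(−0.03301·11) = 236.481 mg/L
Dose 2 (480 mg at t=2 h): 480·exp(−0.03301·9) = 356.639 mg/L
Dose 3 (410 mg at t=4 h): 410·exp(−0.03301·7) = 325.417 mg/L
Dose 4 (310 mg at t=6 h): 310·exp(−0.03301·5) = 262.838 mg/L
Dose 5 (85 mg at t=8 h): 85·exp(−0.03301·3) = 76.987 mg/L
Dose 6 (295 mg at t=10 h): 295·exp(−0.03301·1) = 285.422 mg/L
C(11) = 236.481 + 356.639 + 325.417 + 262.838 + 76.987 + 285.422 = 1543.783 mg/L

1543.783 mg/L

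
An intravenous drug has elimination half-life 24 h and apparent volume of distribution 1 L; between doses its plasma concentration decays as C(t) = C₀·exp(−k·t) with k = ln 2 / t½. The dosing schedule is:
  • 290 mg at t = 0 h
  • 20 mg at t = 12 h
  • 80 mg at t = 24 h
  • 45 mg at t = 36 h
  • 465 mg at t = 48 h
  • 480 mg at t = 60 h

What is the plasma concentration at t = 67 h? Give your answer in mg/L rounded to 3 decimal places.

k = ln 2 / 24 = 0.02888 per h
Dose 1 (290 mg at t=0 h): 290·exp(−0.02888·67) = 41.882 mg/L
Dose 2 (20 mg at t=12 h): 20·exp(−0.02888·55) = 4.085 mg/L
Dose 3 (80 mg at t=24 h): 80·exp(−0.02888·43) = 23.107 mg/L
Dose 4 (45 mg at t=36 h): 45·exp(−0.02888·31) = 18.382 mg/L
Dose 5 (465 mg at t=48 h): 465·exp(−0.02888·19) = 268.620 mg/L
Dose 6 (480 mg at t=60 h): 480·exp(−0.02888·7) = 392.140 mg/L
C(67) = 41.882 + 4.085 + 23.107 + 18.382 + 268.620 + 392.140 = 748.214 mg/L

748.214 mg/L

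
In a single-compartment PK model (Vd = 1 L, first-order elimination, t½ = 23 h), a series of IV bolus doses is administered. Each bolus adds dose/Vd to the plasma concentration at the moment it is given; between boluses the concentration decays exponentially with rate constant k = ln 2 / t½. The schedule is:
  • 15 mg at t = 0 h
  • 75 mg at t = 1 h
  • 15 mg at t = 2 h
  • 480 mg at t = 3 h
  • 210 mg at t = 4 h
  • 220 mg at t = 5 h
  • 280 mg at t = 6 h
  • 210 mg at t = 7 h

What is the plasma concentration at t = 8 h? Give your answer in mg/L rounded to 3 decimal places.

k = ln 2 / 23 = 0.03014 per h
Dose 1 (15 mg at t=0 h): 15·exp(−0.03014·8) = 11.787 mg/L
Dose 2 (75 mg at t=1 h): 75·exp(−0.03014·7) = 60.736 mg/L
Dose 3 (15 mg at t=2 h): 15·exp(−0.03014·6) = 12.519 mg/L
Dose 4 (480 mg at t=3 h): 480·exp(−0.03014·5) = 412.857 mg/L
Dose 5 (210 mg at t=4 h): 210·exp(−0.03014·4) = 186.151 mg/L
Dose 6 (220 mg at t=5 h): 220·exp(−0.03014·3) = 200.982 mg/L
Dose 7 (280 mg at t=6 h): 280·exp(−0.03014·2) = 263.622 mg/L
Dose 8 (210 mg at t=7 h): 210·exp(−0.03014·1) = 203.766 mg/L
C(8) = 11.787 + 60.736 + 12.519 + 412.857 + 186.151 + 200.982 + 263.622 + 203.766 = 1352.419 mg/L

1352.419 mg/L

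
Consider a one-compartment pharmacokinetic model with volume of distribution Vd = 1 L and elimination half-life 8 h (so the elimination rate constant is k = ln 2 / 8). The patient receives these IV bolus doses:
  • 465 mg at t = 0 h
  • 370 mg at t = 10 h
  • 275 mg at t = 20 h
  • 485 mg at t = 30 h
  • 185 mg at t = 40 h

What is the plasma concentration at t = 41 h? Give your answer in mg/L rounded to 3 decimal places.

k = ln 2 / 8 = 0.08664 per h
Dose 1 (465 mg at t=0 h): 465·exp(−0.08664·41) = 13.325 mg/L
Dose 2 (370 mg at t=10 h): 370·exp(−0.08664·31) = 25.218 mg/L
Dose 3 (275 mg at t=20 h): 275·exp(−0.08664·21) = 44.579 mg/L
Dose 4 (485 mg at t=30 h): 485·exp(−0.08664·11) = 186.993 mg/L
Dose 5 (185 mg at t=40 h): 185·exp(−0.08664·1) = 169.646 mg/L
C(41) = 13.325 + 25.218 + 44.579 + 186.993 + 169.646 = 439.761 mg/L

439.761 mg/L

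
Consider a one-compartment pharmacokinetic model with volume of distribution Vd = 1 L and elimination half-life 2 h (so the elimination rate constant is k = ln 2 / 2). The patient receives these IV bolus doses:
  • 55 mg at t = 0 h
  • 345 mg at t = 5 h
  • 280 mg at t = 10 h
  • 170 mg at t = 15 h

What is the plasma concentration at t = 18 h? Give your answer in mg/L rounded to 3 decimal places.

k = ln 2 / 2 = 0.34657 per h
Dose 1 (55 mg at t=0 h): 55·exp(−0.34657·18) = 0.107 mg/L
Dose 2 (345 mg at t=5 h): 345·exp(−0.34657·13) = 3.812 mg/L
Dose 3 (280 mg at t=10 h): 280·exp(−0.34657·8) = 17.500 mg/L
Dose 4 (170 mg at t=15 h): 170·exp(−0.34657·3) = 60.104 mg/L
C(18) = 0.107 + 3.812 + 17.500 + 60.104 = 81.523 mg/L

81.523 mg/L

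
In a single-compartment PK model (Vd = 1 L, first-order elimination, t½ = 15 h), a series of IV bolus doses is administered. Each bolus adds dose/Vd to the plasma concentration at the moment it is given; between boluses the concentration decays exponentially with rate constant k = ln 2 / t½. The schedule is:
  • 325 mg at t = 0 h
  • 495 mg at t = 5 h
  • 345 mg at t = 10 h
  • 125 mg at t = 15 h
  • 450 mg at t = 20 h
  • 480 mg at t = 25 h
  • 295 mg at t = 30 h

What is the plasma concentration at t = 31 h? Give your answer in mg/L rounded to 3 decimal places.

1332.994 mg/L

k = ln 2 / 15 = 0.04621 per h
Dose 1 (325 mg at t=0 h): 325·exp(−0.04621·31) = 77.581 mg/L
Dose 2 (495 mg at t=5 h): 495·exp(−0.04621·26) = 148.874 mg/L
Dose 3 (345 mg at t=10 h): 345·exp(−0.04621·21) = 130.731 mg/L
Dose 4 (125 mg at t=15 h): 125·exp(−0.04621·16) = 59.678 mg/L
Dose 5 (450 mg at t=20 h): 450·exp(−0.04621·11) = 270.681 mg/L
Dose 6 (480 mg at t=25 h): 480·exp(−0.04621·6) = 363.772 mg/L
Dose 7 (295 mg at t=30 h): 295·exp(−0.04621·1) = 281.678 mg/L
C(31) = 77.581 + 148.874 + 130.731 + 59.678 + 270.681 + 363.772 + 281.678 = 1332.994 mg/L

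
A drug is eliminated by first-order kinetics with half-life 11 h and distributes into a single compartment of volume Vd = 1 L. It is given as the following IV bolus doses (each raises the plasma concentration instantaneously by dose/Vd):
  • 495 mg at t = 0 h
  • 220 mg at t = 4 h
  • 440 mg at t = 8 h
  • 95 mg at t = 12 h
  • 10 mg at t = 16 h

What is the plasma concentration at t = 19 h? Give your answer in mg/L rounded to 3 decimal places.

k = ln 2 / 11 = 0.06301 per h
Dose 1 (495 mg at t=0 h): 495·exp(−0.06301·19) = 149.501 mg/L
Dose 2 (220 mg at t=4 h): 220·exp(−0.06301·15) = 85.492 mg/L
Dose 3 (440 mg at t=8 h): 440·exp(−0.06301·11) = 220.000 mg/L
Dose 4 (95 mg at t=12 h): 95·exp(−0.06301·7) = 61.117 mg/L
Dose 5 (10 mg at t=16 h): 10·exp(−0.06301·3) = 8.278 mg/L
C(19) = 149.501 + 85.492 + 220.000 + 61.117 + 8.278 = 524.388 mg/L

524.388 mg/L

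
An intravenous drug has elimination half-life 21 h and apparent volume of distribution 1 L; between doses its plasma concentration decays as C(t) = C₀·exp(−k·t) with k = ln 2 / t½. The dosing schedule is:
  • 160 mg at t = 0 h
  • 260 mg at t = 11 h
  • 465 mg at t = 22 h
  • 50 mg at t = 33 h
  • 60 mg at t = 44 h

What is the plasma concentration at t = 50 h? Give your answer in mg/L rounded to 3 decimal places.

364.767 mg/L

k = ln 2 / 21 = 0.03301 per h
Dose 1 (160 mg at t=0 h): 160·exp(−0.03301·50) = 30.717 mg/L
Dose 2 (260 mg at t=11 h): 260·exp(−0.03301·39) = 71.766 mg/L
Dose 3 (465 mg at t=22 h): 465·exp(−0.03301·28) = 184.535 mg/L
Dose 4 (50 mg at t=33 h): 50·exp(−0.03301·17) = 28.529 mg/L
Dose 5 (60 mg at t=44 h): 60·exp(−0.03301·6) = 49.220 mg/L
C(50) = 30.717 + 71.766 + 184.535 + 28.529 + 49.220 = 364.767 mg/L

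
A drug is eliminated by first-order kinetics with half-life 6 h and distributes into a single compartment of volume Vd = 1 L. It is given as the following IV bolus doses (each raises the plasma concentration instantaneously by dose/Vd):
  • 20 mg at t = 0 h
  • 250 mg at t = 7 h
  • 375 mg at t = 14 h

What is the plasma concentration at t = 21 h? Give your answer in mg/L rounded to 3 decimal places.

k = ln 2 / 6 = 0.11552 per h
Dose 1 (20 mg at t=0 h): 20·exp(−0.11552·21) = 1.768 mg/L
Dose 2 (250 mg at t=7 h): 250·exp(−0.11552·14) = 49.606 mg/L
Dose 3 (375 mg at t=14 h): 375·exp(−0.11552·7) = 167.044 mg/L
C(21) = 1.768 + 49.606 + 167.044 = 218.418 mg/L

218.418 mg/L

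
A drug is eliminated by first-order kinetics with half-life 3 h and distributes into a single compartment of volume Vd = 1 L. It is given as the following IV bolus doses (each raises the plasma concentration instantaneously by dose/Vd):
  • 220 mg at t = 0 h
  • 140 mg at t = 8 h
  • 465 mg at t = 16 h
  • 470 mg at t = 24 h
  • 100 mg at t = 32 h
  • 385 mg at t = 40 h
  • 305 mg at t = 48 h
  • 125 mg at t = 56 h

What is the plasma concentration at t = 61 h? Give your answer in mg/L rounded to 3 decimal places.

k = ln 2 / 3 = 0.23105 per h
Dose 1 (220 mg at t=0 h): 220·exp(−0.23105·61) = 0.000 mg/L
Dose 2 (140 mg at t=8 h): 140·exp(−0.23105·53) = 0.001 mg/L
Dose 3 (465 mg at t=16 h): 465·exp(−0.23105·45) = 0.014 mg/L
Dose 4 (470 mg at t=24 h): 470·exp(−0.23105·37) = 0.091 mg/L
Dose 5 (100 mg at t=32 h): 100·exp(−0.23105·29) = 0.123 mg/L
Dose 6 (385 mg at t=40 h): 385·exp(−0.23105·21) = 3.008 mg/L
Dose 7 (305 mg at t=48 h): 305·exp(−0.23105·13) = 15.130 mg/L
Dose 8 (125 mg at t=56 h): 125·exp(−0.23105·5) = 39.373 mg/L
C(61) = 0.000 + 0.001 + 0.014 + 0.091 + 0.123 + 3.008 + 15.130 + 39.373 = 57.739 mg/L

57.739 mg/L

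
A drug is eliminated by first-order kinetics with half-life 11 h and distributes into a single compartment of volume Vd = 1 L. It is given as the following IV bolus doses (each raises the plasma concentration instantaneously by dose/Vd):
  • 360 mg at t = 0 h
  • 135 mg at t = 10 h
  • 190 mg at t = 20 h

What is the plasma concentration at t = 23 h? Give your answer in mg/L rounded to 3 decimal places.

k = ln 2 / 11 = 0.06301 per h
Dose 1 (360 mg at t=0 h): 360·exp(−0.06301·23) = 84.504 mg/L
Dose 2 (135 mg at t=10 h): 135·exp(−0.06301·13) = 59.507 mg/L
Dose 3 (190 mg at t=20 h): 190·exp(−0.06301·3) = 157.273 mg/L
C(23) = 84.504 + 59.507 + 157.273 = 301.284 mg/L

301.284 mg/L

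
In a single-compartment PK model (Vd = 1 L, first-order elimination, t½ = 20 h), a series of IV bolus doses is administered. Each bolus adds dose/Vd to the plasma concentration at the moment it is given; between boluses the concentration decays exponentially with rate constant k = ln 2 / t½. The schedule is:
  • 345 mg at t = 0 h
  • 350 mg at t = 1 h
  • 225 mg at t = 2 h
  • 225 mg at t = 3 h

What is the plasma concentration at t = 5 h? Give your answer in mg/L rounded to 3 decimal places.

1007.516 mg/L

k = ln 2 / 20 = 0.03466 per h
Dose 1 (345 mg at t=0 h): 345·exp(−0.03466·5) = 290.109 mg/L
Dose 2 (350 mg at t=1 h): 350·exp(−0.03466·4) = 304.693 mg/L
Dose 3 (225 mg at t=2 h): 225·exp(−0.03466·3) = 202.781 mg/L
Dose 4 (225 mg at t=3 h): 225·exp(−0.03466·2) = 209.932 mg/L
C(5) = 290.109 + 304.693 + 202.781 + 209.932 = 1007.516 mg/L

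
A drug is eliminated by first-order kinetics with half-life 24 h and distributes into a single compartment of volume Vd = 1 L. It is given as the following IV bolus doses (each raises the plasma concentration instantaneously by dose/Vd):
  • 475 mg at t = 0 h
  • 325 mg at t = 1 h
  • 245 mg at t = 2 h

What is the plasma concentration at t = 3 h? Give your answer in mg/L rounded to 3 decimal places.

980.361 mg/L

k = ln 2 / 24 = 0.02888 per h
Dose 1 (475 mg at t=0 h): 475·exp(−0.02888·3) = 435.577 mg/L
Dose 2 (325 mg at t=1 h): 325·exp(−0.02888·2) = 306.759 mg/L
Dose 3 (245 mg at t=2 h): 245·exp(−0.02888·1) = 238.025 mg/L
C(3) = 435.577 + 306.759 + 238.025 = 980.361 mg/L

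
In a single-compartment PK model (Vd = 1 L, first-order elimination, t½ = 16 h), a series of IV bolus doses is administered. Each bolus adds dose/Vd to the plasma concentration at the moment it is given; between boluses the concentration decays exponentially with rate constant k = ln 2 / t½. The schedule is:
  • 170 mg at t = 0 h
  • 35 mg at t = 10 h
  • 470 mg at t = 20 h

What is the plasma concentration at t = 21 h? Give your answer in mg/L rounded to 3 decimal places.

k = ln 2 / 16 = 0.04332 per h
Dose 1 (170 mg at t=0 h): 170·exp(−0.04332·21) = 68.446 mg/L
Dose 2 (35 mg at t=10 h): 35·exp(−0.04332·11) = 21.733 mg/L
Dose 3 (470 mg at t=20 h): 470·exp(−0.04332·1) = 450.074 mg/L
C(21) = 68.446 + 21.733 + 450.074 = 540.252 mg/L

540.252 mg/L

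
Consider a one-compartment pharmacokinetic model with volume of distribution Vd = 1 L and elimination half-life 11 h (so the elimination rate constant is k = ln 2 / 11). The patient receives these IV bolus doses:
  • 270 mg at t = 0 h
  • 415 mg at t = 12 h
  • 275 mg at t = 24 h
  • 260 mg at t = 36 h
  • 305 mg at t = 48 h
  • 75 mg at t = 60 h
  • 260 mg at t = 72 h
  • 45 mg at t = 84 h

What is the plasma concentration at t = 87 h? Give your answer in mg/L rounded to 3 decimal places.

k = ln 2 / 11 = 0.06301 per h
Dose 1 (270 mg at t=0 h): 270·exp(−0.06301·87) = 1.123 mg/L
Dose 2 (415 mg at t=12 h): 415·exp(−0.06301·75) = 3.678 mg/L
Dose 3 (275 mg at t=24 h): 275·exp(−0.06301·63) = 5.191 mg/L
Dose 4 (260 mg at t=36 h): 260·exp(−0.06301·51) = 10.454 mg/L
Dose 5 (305 mg at t=48 h): 305·exp(−0.06301·39) = 26.122 mg/L
Dose 6 (75 mg at t=60 h): 75·exp(−0.06301·27) = 13.683 mg/L
Dose 7 (260 mg at t=72 h): 260·exp(−0.06301·15) = 101.036 mg/L
Dose 8 (45 mg at t=84 h): 45·exp(−0.06301·3) = 37.249 mg/L
C(87) = 1.123 + 3.678 + 5.191 + 10.454 + 26.122 + 13.683 + 101.036 + 37.249 = 198.536 mg/L

198.536 mg/L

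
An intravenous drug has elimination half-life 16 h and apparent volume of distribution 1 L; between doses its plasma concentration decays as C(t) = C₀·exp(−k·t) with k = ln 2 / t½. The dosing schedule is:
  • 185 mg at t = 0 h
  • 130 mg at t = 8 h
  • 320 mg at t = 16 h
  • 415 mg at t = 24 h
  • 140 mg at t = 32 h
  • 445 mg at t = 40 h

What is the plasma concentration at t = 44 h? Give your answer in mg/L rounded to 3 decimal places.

781.896 mg/L

k = ln 2 / 16 = 0.04332 per h
Dose 1 (185 mg at t=0 h): 185·exp(−0.04332·44) = 27.500 mg/L
Dose 2 (130 mg at t=8 h): 130·exp(−0.04332·36) = 27.329 mg/L
Dose 3 (320 mg at t=16 h): 320·exp(−0.04332·28) = 95.137 mg/L
Dose 4 (415 mg at t=24 h): 415·exp(−0.04332·20) = 174.486 mg/L
Dose 5 (140 mg at t=32 h): 140·exp(−0.04332·12) = 83.244 mg/L
Dose 6 (445 mg at t=40 h): 445·exp(−0.04332·4) = 374.199 mg/L
C(44) = 27.500 + 27.329 + 95.137 + 174.486 + 83.244 + 374.199 = 781.896 mg/L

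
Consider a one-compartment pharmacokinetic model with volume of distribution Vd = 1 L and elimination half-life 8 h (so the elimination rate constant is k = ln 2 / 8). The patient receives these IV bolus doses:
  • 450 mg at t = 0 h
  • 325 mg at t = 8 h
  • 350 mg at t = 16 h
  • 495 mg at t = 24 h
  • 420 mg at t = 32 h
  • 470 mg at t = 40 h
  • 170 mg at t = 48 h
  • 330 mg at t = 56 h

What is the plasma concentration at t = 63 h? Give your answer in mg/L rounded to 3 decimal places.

346.492 mg/L

k = ln 2 / 8 = 0.08664 per h
Dose 1 (450 mg at t=0 h): 450·exp(−0.08664·63) = 1.917 mg/L
Dose 2 (325 mg at t=8 h): 325·exp(−0.08664·55) = 2.769 mg/L
Dose 3 (350 mg at t=16 h): 350·exp(−0.08664·47) = 5.964 mg/L
Dose 4 (495 mg at t=24 h): 495·exp(−0.08664·39) = 16.869 mg/L
Dose 5 (420 mg at t=32 h): 420·exp(−0.08664·31) = 28.626 mg/L
Dose 6 (470 mg at t=40 h): 470·exp(−0.08664·23) = 64.067 mg/L
Dose 7 (170 mg at t=48 h): 170·exp(−0.08664·15) = 46.347 mg/L
Dose 8 (330 mg at t=56 h): 330·exp(−0.08664·7) = 179.934 mg/L
C(63) = 1.917 + 2.769 + 5.964 + 16.869 + 28.626 + 64.067 + 46.347 + 179.934 = 346.492 mg/L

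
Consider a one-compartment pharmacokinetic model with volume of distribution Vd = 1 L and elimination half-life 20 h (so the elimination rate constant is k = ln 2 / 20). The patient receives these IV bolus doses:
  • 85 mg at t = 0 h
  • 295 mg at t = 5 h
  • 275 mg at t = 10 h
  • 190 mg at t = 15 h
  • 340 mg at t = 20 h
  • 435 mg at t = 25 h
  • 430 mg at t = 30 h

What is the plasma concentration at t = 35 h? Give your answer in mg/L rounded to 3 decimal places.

k = ln 2 / 20 = 0.03466 per h
Dose 1 (85 mg at t=0 h): 85·exp(−0.03466·35) = 25.271 mg/L
Dose 2 (295 mg at t=5 h): 295·exp(−0.03466·30) = 104.298 mg/L
Dose 3 (275 mg at t=10 h): 275·exp(−0.03466·25) = 115.623 mg/L
Dose 4 (190 mg at t=15 h): 190·exp(−0.03466·20) = 95.000 mg/L
Dose 5 (340 mg at t=20 h): 340·exp(−0.03466·15) = 202.165 mg/L
Dose 6 (435 mg at t=25 h): 435·exp(−0.03466·10) = 307.591 mg/L
Dose 7 (430 mg at t=30 h): 430·exp(−0.03466·5) = 361.585 mg/L
C(35) = 25.271 + 104.298 + 115.623 + 95.000 + 202.165 + 307.591 + 361.585 = 1211.534 mg/L

1211.534 mg/L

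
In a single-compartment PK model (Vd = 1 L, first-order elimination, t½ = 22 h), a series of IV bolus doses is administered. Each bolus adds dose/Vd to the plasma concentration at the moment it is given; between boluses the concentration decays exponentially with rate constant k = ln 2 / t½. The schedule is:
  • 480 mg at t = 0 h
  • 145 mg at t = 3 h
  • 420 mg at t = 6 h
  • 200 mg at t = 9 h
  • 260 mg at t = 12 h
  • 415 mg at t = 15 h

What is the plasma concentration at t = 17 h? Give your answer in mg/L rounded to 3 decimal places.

1438.418 mg/L

k = ln 2 / 22 = 0.03151 per h
Dose 1 (480 mg at t=0 h): 480·exp(−0.03151·17) = 280.949 mg/L
Dose 2 (145 mg at t=3 h): 145·exp(−0.03151·14) = 93.283 mg/L
Dose 3 (420 mg at t=6 h): 420·exp(−0.03151·11) = 296.985 mg/L
Dose 4 (200 mg at t=9 h): 200·exp(−0.03151·8) = 155.441 mg/L
Dose 5 (260 mg at t=12 h): 260·exp(−0.03151·5) = 222.105 mg/L
Dose 6 (415 mg at t=15 h): 415·exp(−0.03151·2) = 389.656 mg/L
C(17) = 280.949 + 93.283 + 296.985 + 155.441 + 222.105 + 389.656 = 1438.418 mg/L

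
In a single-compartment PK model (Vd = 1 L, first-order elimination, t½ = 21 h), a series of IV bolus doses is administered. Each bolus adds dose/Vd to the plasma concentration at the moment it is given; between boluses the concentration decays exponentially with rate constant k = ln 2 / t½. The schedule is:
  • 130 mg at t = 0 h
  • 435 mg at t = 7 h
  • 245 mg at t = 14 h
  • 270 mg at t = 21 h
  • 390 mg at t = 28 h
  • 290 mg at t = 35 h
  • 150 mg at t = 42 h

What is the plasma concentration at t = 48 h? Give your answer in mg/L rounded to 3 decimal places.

842.979 mg/L

k = ln 2 / 21 = 0.03301 per h
Dose 1 (130 mg at t=0 h): 130·exp(−0.03301·48) = 26.661 mg/L
Dose 2 (435 mg at t=7 h): 435·exp(−0.03301·41) = 112.399 mg/L
Dose 3 (245 mg at t=14 h): 245·exp(−0.03301·34) = 79.760 mg/L
Dose 4 (270 mg at t=21 h): 270·exp(−0.03301·27) = 110.745 mg/L
Dose 5 (390 mg at t=28 h): 390·exp(−0.03301·20) = 201.544 mg/L
Dose 6 (290 mg at t=35 h): 290·exp(−0.03301·13) = 188.819 mg/L
Dose 7 (150 mg at t=42 h): 150·exp(−0.03301·6) = 123.050 mg/L
C(48) = 26.661 + 112.399 + 79.760 + 110.745 + 201.544 + 188.819 + 123.050 = 842.979 mg/L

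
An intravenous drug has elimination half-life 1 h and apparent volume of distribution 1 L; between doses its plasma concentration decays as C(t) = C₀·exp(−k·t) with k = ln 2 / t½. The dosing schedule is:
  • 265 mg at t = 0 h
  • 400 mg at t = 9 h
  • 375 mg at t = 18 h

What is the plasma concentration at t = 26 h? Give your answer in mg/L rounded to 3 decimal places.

k = ln 2 / 1 = 0.69315 per h
Dose 1 (265 mg at t=0 h): 265·exp(−0.69315·26) = 0.000 mg/L
Dose 2 (400 mg at t=9 h): 400·exp(−0.69315·17) = 0.003 mg/L
Dose 3 (375 mg at t=18 h): 375·exp(−0.69315·8) = 1.465 mg/L
C(26) = 0.000 + 0.003 + 1.465 = 1.468 mg/L

1.468 mg/L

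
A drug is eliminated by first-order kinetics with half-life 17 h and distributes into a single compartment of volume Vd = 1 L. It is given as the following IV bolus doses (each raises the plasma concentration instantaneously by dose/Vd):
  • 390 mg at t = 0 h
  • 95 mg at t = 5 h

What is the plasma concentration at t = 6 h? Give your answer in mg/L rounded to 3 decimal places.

396.569 mg/L

k = ln 2 / 17 = 0.04077 per h
Dose 1 (390 mg at t=0 h): 390·exp(−0.04077·6) = 305.365 mg/L
Dose 2 (95 mg at t=5 h): 95·exp(−0.04077·1) = 91.204 mg/L
C(6) = 305.365 + 91.204 = 396.569 mg/L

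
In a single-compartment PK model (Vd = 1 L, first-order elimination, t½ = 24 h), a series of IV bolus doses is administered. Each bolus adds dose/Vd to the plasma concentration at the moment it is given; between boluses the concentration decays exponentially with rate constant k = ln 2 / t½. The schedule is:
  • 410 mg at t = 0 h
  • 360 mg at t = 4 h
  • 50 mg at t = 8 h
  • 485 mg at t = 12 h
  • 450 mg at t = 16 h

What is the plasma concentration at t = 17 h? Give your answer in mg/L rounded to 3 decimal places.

k = ln 2 / 24 = 0.02888 per h
Dose 1 (410 mg at t=0 h): 410·exp(−0.02888·17) = 250.931 mg/L
Dose 2 (360 mg at t=4 h): 360·exp(−0.02888·13) = 247.312 mg/L
Dose 3 (50 mg at t=8 h): 50·exp(−0.02888·9) = 38.555 mg/L
Dose 4 (485 mg at t=12 h): 485·exp(−0.02888·5) = 419.785 mg/L
Dose 5 (450 mg at t=16 h): 450·exp(−0.02888·1) = 437.189 mg/L
C(17) = 250.931 + 247.312 + 38.555 + 419.785 + 437.189 = 1393.773 mg/L

1393.773 mg/L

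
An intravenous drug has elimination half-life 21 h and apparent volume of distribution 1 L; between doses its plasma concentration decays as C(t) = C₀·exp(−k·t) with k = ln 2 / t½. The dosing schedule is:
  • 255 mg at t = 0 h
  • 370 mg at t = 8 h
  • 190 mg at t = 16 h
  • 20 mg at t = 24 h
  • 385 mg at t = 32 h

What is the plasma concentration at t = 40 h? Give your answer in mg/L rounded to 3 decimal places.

590.265 mg/L

k = ln 2 / 21 = 0.03301 per h
Dose 1 (255 mg at t=0 h): 255·exp(−0.03301·40) = 68.100 mg/L
Dose 2 (370 mg at t=8 h): 370·exp(−0.03301·32) = 128.674 mg/L
Dose 3 (190 mg at t=16 h): 190·exp(−0.03301·24) = 86.044 mg/L
Dose 4 (20 mg at t=24 h): 20·exp(−0.03301·16) = 11.794 mg/L
Dose 5 (385 mg at t=32 h): 385·exp(−0.03301·8) = 295.653 mg/L
C(40) = 68.100 + 128.674 + 86.044 + 11.794 + 295.653 = 590.265 mg/L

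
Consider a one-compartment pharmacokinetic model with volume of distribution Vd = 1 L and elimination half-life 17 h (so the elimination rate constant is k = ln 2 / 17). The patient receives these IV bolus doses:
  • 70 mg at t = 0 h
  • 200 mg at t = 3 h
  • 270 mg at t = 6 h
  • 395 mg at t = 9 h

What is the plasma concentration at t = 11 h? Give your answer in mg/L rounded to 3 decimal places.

k = ln 2 / 17 = 0.04077 per h
Dose 1 (70 mg at t=0 h): 70·exp(−0.04077·11) = 44.701 mg/L
Dose 2 (200 mg at t=3 h): 200·exp(−0.04077·8) = 144.334 mg/L
Dose 3 (270 mg at t=6 h): 270·exp(−0.04077·5) = 220.204 mg/L
Dose 4 (395 mg at t=9 h): 395·exp(−0.04077·2) = 364.067 mg/L
C(11) = 44.701 + 144.334 + 220.204 + 364.067 = 773.306 mg/L

773.306 mg/L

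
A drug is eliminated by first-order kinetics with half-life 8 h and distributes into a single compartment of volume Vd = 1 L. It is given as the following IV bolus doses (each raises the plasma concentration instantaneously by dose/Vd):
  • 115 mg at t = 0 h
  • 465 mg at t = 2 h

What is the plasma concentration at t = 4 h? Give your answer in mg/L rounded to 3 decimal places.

k = ln 2 / 8 = 0.08664 per h
Dose 1 (115 mg at t=0 h): 115·exp(−0.08664·4) = 81.317 mg/L
Dose 2 (465 mg at t=2 h): 465·exp(−0.08664·2) = 391.017 mg/L
C(4) = 81.317 + 391.017 = 472.334 mg/L

472.334 mg/L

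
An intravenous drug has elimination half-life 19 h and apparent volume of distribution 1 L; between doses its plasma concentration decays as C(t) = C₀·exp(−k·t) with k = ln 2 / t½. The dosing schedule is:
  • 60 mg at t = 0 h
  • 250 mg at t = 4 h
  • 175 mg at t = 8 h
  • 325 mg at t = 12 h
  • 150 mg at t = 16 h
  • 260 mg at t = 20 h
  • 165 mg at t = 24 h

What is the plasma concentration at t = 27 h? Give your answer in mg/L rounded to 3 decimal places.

855.681 mg/L

k = ln 2 / 19 = 0.03648 per h
Dose 1 (60 mg at t=0 h): 60·exp(−0.03648·27) = 22.406 mg/L
Dose 2 (250 mg at t=4 h): 250·exp(−0.03648·23) = 108.028 mg/L
Dose 3 (175 mg at t=8 h): 175·exp(−0.03648·19) = 87.500 mg/L
Dose 4 (325 mg at t=12 h): 325·exp(−0.03648·15) = 188.030 mg/L
Dose 5 (150 mg at t=16 h): 150·exp(−0.03648·11) = 100.418 mg/L
Dose 6 (260 mg at t=20 h): 260·exp(−0.03648·7) = 201.404 mg/L
Dose 7 (165 mg at t=24 h): 165·exp(−0.03648·3) = 147.895 mg/L
C(27) = 22.406 + 108.028 + 87.500 + 188.030 + 100.418 + 201.404 + 147.895 = 855.681 mg/L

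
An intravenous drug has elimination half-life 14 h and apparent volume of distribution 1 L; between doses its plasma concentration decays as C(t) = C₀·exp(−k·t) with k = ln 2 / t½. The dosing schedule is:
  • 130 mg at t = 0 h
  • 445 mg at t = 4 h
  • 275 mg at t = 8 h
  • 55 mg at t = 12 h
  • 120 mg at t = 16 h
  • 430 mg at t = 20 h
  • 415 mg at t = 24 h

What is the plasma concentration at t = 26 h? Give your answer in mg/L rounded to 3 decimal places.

k = ln 2 / 14 = 0.04951 per h
Dose 1 (130 mg at t=0 h): 130·exp(−0.04951·26) = 35.883 mg/L
Dose 2 (445 mg at t=4 h): 445·exp(−0.04951·22) = 149.731 mg/L
Dose 3 (275 mg at t=8 h): 275·exp(−0.04951·18) = 112.796 mg/L
Dose 4 (55 mg at t=12 h): 55·exp(−0.04951·14) = 27.500 mg/L
Dose 5 (120 mg at t=16 h): 120·exp(−0.04951·10) = 73.141 mg/L
Dose 6 (430 mg at t=20 h): 430·exp(−0.04951·6) = 319.489 mg/L
Dose 7 (415 mg at t=24 h): 415·exp(−0.04951·2) = 375.875 mg/L
C(26) = 35.883 + 149.731 + 112.796 + 27.500 + 73.141 + 319.489 + 375.875 = 1094.415 mg/L

1094.415 mg/L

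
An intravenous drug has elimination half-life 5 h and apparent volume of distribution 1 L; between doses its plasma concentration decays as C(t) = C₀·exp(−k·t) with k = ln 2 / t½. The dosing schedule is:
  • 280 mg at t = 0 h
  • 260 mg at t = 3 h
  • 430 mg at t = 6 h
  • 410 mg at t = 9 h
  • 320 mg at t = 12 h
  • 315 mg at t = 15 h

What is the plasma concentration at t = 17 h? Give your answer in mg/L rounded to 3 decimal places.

691.417 mg/L

k = ln 2 / 5 = 0.13863 per h
Dose 1 (280 mg at t=0 h): 280·exp(−0.13863·17) = 26.525 mg/L
Dose 2 (260 mg at t=3 h): 260·exp(−0.13863·14) = 37.333 mg/L
Dose 3 (430 mg at t=6 h): 430·exp(−0.13863·11) = 93.584 mg/L
Dose 4 (410 mg at t=9 h): 410·exp(−0.13863·8) = 135.250 mg/L
Dose 5 (320 mg at t=12 h): 320·exp(−0.13863·5) = 160.000 mg/L
Dose 6 (315 mg at t=15 h): 315·exp(−0.13863·2) = 238.725 mg/L
C(17) = 26.525 + 37.333 + 93.584 + 135.250 + 160.000 + 238.725 = 691.417 mg/L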